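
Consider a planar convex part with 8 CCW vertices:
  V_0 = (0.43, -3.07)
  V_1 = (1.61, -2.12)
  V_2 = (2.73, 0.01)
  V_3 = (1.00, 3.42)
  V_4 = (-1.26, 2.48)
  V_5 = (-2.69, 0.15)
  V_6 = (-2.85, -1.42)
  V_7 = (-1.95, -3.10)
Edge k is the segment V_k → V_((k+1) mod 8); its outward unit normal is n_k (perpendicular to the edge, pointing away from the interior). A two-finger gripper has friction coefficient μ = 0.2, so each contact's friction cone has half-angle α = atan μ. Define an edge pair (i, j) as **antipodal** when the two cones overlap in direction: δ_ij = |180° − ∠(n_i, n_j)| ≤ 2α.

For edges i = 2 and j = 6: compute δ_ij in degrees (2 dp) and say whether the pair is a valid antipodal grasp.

α = atan 0.2 = 11.31°;  2α = 22.62°
edge 2: e_2 = (-1.73, +3.41);  n_2 = (+0.8918, +0.4524)
edge 6: e_6 = (+0.90, -1.68);  n_6 = (-0.8815, -0.4722)
∠(n_2, n_6) = 178.72°
δ = |180° − 178.72°| = 1.28°
1.28° ≤ 2α = 22.62°  →  valid

δ = 1.28°, valid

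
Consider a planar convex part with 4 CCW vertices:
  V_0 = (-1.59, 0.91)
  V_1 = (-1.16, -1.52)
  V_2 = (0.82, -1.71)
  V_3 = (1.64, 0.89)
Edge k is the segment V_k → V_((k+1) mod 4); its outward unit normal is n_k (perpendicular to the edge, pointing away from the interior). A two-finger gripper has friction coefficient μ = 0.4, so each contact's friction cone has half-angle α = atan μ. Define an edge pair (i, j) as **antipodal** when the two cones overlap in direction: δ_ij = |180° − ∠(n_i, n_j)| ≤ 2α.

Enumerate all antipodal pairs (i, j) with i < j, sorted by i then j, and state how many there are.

count = 2; pairs: (0,2), (1,3)

α = atan 0.4 = 21.80°;  2α = 43.60°
n_0 = (-0.9847, -0.1742)
n_1 = (-0.0955, -0.9954)
n_2 = (+0.9537, -0.3008)
n_3 = (+0.0062, +1.0000)
  (0,1): δ = 105.52°  ·
  (0,2): δ = 27.54°  ✓
  (0,3): δ = 79.61°  ·
  (1,2): δ = 102.02°  ·
  (1,3): δ = 5.13°  ✓
  (2,3): δ = 72.85°  ·
antipodal pairs: 2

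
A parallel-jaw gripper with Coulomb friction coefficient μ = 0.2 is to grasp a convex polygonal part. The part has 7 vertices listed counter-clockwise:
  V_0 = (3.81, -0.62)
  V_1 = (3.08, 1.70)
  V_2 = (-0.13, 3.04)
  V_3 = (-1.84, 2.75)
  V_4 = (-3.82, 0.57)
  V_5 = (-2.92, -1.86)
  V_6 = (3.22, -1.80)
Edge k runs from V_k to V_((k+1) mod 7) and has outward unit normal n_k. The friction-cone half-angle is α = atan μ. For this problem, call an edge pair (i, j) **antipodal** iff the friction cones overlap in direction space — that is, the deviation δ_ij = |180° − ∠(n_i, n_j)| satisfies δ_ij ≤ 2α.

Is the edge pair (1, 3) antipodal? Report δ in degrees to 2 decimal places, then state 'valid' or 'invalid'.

δ = 109.59°, invalid

α = atan 0.2 = 11.31°;  2α = 22.62°
edge 1: e_1 = (-3.21, +1.34);  n_1 = (+0.3852, +0.9228)
edge 3: e_3 = (-1.98, -2.18);  n_3 = (-0.7402, +0.6723)
∠(n_1, n_3) = 70.41°
δ = |180° − 70.41°| = 109.59°
109.59° > 2α = 22.62°  →  invalid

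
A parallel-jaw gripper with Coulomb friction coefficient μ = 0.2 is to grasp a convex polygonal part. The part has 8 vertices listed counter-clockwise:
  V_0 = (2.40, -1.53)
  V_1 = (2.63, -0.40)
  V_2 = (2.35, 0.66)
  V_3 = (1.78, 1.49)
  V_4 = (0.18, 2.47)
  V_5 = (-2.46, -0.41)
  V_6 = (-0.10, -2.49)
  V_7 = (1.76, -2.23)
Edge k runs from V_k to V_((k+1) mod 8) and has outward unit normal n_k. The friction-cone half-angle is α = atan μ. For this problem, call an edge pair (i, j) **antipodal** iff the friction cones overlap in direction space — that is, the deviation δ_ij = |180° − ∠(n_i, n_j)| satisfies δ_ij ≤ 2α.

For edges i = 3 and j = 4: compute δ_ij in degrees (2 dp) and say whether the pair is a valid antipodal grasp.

δ = 101.02°, invalid

α = atan 0.2 = 11.31°;  2α = 22.62°
edge 3: e_3 = (-1.60, +0.98);  n_3 = (+0.5223, +0.8528)
edge 4: e_4 = (-2.64, -2.88);  n_4 = (-0.7372, +0.6757)
∠(n_3, n_4) = 78.98°
δ = |180° − 78.98°| = 101.02°
101.02° > 2α = 22.62°  →  invalid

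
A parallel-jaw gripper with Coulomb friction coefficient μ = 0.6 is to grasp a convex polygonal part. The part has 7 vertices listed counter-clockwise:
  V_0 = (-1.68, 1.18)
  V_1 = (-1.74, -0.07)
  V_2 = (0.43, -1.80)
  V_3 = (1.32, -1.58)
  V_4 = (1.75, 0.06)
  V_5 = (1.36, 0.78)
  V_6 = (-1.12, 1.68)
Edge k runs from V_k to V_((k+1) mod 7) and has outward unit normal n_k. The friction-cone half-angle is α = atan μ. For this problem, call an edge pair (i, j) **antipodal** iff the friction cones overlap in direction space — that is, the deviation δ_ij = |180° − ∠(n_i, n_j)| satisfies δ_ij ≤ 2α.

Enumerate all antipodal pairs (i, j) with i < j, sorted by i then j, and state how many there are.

count = 7; pairs: (0,3), (0,4), (1,4), (1,5), (2,5), (2,6), (3,6)

α = atan 0.6 = 30.96°;  2α = 61.93°
n_0 = (-0.9988, +0.0479)
n_1 = (-0.6234, -0.7819)
n_2 = (+0.2400, -0.9708)
n_3 = (+0.9673, -0.2536)
n_4 = (+0.8793, +0.4763)
n_5 = (+0.3411, +0.9400)
n_6 = (-0.6660, +0.7459)
  (0,1): δ = 125.81°  ·
  (0,2): δ = 73.37°  ·
  (0,3): δ = 11.94°  ✓
  (0,4): δ = 31.19°  ✓
  (0,5): δ = 72.80°  ·
  (0,6): δ = 134.51°  ·
  (1,2): δ = 127.55°  ·
  (1,3): δ = 66.13°  ·
  (1,4): δ = 22.99°  ✓
  (1,5): δ = 18.62°  ✓
  (1,6): δ = 80.32°  ·
  (2,3): δ = 118.58°  ·
  (2,4): δ = 75.44°  ·
  (2,5): δ = 33.83°  ✓
  (2,6): δ = 27.88°  ✓
  (3,4): δ = 136.87°  ·
  (3,5): δ = 95.25°  ·
  (3,6): δ = 33.55°  ✓
  (4,5): δ = 138.39°  ·
  (4,6): δ = 76.68°  ·
  (5,6): δ = 118.29°  ·
antipodal pairs: 7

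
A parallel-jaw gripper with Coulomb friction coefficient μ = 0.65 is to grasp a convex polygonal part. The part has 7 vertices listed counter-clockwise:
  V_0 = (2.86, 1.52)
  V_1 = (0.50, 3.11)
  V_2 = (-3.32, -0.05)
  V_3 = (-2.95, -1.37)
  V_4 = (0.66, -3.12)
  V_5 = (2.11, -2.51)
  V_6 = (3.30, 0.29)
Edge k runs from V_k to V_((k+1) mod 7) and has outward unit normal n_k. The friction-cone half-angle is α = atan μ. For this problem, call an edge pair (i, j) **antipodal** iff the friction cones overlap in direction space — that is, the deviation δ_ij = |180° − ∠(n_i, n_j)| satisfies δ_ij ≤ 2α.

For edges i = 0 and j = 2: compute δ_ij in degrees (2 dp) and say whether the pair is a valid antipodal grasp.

α = atan 0.65 = 33.02°;  2α = 66.05°
edge 0: e_0 = (-2.36, +1.59);  n_0 = (+0.5587, +0.8293)
edge 2: e_2 = (+0.37, -1.32);  n_2 = (-0.9629, -0.2699)
∠(n_0, n_2) = 139.63°
δ = |180° − 139.63°| = 40.37°
40.37° ≤ 2α = 66.05°  →  valid

δ = 40.37°, valid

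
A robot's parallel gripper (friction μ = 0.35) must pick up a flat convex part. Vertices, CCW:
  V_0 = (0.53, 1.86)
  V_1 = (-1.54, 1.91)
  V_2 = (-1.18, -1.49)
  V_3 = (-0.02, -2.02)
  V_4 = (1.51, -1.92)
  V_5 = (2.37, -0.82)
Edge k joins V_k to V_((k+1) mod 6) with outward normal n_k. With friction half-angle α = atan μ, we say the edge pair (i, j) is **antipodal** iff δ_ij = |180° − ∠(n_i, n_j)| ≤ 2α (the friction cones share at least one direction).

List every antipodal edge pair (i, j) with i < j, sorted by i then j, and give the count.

count = 4; pairs: (0,2), (0,3), (1,5), (2,5)

α = atan 0.35 = 19.29°;  2α = 38.58°
n_0 = (+0.0241, +0.9997)
n_1 = (-0.9944, -0.1053)
n_2 = (-0.4156, -0.9096)
n_3 = (+0.0652, -0.9979)
n_4 = (+0.7878, -0.6159)
n_5 = (+0.8244, +0.5660)
  (0,1): δ = 82.57°  ·
  (0,2): δ = 23.17°  ✓
  (0,3): δ = 5.12°  ✓
  (0,4): δ = 53.36°  ·
  (0,5): δ = 125.86°  ·
  (1,2): δ = 120.60°  ·
  (1,3): δ = 92.30°  ·
  (1,4): δ = 44.06°  ·
  (1,5): δ = 28.43°  ✓
  (2,3): δ = 151.70°  ·
  (2,4): δ = 103.46°  ·
  (2,5): δ = 30.97°  ✓
  (3,4): δ = 131.76°  ·
  (3,5): δ = 59.27°  ·
  (4,5): δ = 107.51°  ·
antipodal pairs: 4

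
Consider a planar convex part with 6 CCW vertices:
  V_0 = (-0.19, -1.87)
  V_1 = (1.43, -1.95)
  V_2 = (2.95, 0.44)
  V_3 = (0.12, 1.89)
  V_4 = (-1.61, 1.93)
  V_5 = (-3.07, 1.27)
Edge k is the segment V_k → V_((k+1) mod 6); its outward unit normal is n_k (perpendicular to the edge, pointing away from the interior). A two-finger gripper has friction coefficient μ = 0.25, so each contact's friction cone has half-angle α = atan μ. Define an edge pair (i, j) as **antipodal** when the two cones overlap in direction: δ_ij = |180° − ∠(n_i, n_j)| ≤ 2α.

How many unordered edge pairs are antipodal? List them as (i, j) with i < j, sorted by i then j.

α = atan 0.25 = 14.04°;  2α = 28.07°
n_0 = (-0.0493, -0.9988)
n_1 = (+0.8438, -0.5366)
n_2 = (+0.4560, +0.8900)
n_3 = (+0.0231, +0.9997)
n_4 = (-0.4119, +0.9112)
n_5 = (-0.7370, -0.6759)
  (0,1): δ = 119.63°  ·
  (0,2): δ = 24.30°  ✓
  (0,3): δ = 1.50°  ✓
  (0,4): δ = 27.15°  ✓
  (0,5): δ = 135.35°  ·
  (1,2): δ = 84.67°  ·
  (1,3): δ = 58.87°  ·
  (1,4): δ = 33.22°  ·
  (1,5): δ = 74.98°  ·
  (2,3): δ = 154.20°  ·
  (2,4): δ = 128.55°  ·
  (2,5): δ = 20.34°  ✓
  (3,4): δ = 154.35°  ·
  (3,5): δ = 46.15°  ·
  (4,5): δ = 71.80°  ·
antipodal pairs: 4

count = 4; pairs: (0,2), (0,3), (0,4), (2,5)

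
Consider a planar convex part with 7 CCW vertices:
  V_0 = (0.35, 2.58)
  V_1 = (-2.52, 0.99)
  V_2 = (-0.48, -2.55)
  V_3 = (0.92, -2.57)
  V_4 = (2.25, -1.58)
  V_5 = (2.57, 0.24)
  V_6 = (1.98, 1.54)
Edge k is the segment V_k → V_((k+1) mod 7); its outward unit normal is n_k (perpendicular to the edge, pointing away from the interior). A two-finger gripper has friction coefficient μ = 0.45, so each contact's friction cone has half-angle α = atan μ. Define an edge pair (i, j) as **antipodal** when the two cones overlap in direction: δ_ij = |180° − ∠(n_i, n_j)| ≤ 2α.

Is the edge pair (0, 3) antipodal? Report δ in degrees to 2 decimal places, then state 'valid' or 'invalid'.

α = atan 0.45 = 24.23°;  2α = 48.46°
edge 0: e_0 = (-2.87, -1.59);  n_0 = (-0.4846, +0.8747)
edge 3: e_3 = (+1.33, +0.99);  n_3 = (+0.5971, -0.8022)
∠(n_0, n_3) = 172.32°
δ = |180° − 172.32°| = 7.68°
7.68° ≤ 2α = 48.46°  →  valid

δ = 7.68°, valid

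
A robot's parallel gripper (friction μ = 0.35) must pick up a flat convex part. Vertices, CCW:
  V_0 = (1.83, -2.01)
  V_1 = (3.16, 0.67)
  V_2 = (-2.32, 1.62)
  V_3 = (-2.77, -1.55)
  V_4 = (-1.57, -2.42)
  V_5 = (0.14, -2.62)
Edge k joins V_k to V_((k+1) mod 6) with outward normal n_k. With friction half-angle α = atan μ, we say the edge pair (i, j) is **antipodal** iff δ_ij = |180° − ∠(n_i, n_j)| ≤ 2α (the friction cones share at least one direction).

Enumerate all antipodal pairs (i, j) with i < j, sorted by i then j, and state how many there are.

count = 4; pairs: (0,2), (1,3), (1,4), (1,5)

α = atan 0.35 = 19.29°;  2α = 38.58°
n_0 = (+0.8958, -0.4445)
n_1 = (+0.1708, +0.9853)
n_2 = (-0.9901, +0.1405)
n_3 = (-0.5870, -0.8096)
n_4 = (-0.1162, -0.9932)
n_5 = (+0.3395, -0.9406)
  (0,1): δ = 73.44°  ·
  (0,2): δ = 18.31°  ✓
  (0,3): δ = 80.45°  ·
  (0,4): δ = 109.72°  ·
  (0,5): δ = 136.24°  ·
  (1,2): δ = 88.24°  ·
  (1,3): δ = 26.11°  ✓
  (1,4): δ = 3.16°  ✓
  (1,5): δ = 29.68°  ✓
  (2,3): δ = 117.86°  ·
  (2,4): δ = 88.59°  ·
  (2,5): δ = 62.07°  ·
  (3,4): δ = 150.73°  ·
  (3,5): δ = 124.21°  ·
  (4,5): δ = 153.48°  ·
antipodal pairs: 4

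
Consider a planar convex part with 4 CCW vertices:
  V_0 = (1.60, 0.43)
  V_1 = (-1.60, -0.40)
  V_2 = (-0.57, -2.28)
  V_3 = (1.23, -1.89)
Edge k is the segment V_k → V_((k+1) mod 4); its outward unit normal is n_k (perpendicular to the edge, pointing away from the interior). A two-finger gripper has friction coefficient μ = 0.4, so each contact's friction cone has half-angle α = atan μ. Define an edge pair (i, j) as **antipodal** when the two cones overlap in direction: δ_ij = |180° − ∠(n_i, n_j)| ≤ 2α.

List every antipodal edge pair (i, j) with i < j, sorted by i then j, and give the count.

α = atan 0.4 = 21.80°;  2α = 43.60°
n_0 = (-0.2511, +0.9680)
n_1 = (-0.8770, -0.4805)
n_2 = (+0.2118, -0.9773)
n_3 = (+0.9875, -0.1575)
  (0,1): δ = 75.82°  ·
  (0,2): δ = 2.32°  ✓
  (0,3): δ = 66.40°  ·
  (1,2): δ = 106.49°  ·
  (1,3): δ = 37.78°  ✓
  (2,3): δ = 111.29°  ·
antipodal pairs: 2

count = 2; pairs: (0,2), (1,3)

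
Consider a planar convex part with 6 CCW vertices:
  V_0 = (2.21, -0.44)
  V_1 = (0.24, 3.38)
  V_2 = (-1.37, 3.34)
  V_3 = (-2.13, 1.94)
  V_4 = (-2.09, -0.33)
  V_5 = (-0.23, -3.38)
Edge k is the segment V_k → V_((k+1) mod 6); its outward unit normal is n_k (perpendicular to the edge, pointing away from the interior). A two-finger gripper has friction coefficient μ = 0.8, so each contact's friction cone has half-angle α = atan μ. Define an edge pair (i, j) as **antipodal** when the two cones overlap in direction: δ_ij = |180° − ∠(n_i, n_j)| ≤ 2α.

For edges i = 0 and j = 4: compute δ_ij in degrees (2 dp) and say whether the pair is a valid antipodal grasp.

α = atan 0.8 = 38.66°;  2α = 77.32°
edge 0: e_0 = (-1.97, +3.82);  n_0 = (+0.8888, +0.4583)
edge 4: e_4 = (+1.86, -3.05);  n_4 = (-0.8538, -0.5207)
∠(n_0, n_4) = 175.90°
δ = |180° − 175.90°| = 4.10°
4.10° ≤ 2α = 77.32°  →  valid

δ = 4.10°, valid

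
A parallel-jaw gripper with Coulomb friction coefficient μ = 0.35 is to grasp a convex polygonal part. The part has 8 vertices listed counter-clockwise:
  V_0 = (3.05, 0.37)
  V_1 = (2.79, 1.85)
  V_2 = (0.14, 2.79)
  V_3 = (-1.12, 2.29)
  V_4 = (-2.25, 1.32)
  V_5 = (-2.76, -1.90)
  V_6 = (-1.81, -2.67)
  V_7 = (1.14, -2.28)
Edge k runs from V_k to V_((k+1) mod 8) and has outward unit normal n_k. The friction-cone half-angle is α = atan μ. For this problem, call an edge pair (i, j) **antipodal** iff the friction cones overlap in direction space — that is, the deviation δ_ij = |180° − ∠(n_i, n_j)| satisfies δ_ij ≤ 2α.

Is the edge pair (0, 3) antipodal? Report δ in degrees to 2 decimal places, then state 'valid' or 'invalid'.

δ = 59.32°, invalid

α = atan 0.35 = 19.29°;  2α = 38.58°
edge 0: e_0 = (-0.26, +1.48);  n_0 = (+0.9849, +0.1730)
edge 3: e_3 = (-1.13, -0.97);  n_3 = (-0.6513, +0.7588)
∠(n_0, n_3) = 120.68°
δ = |180° − 120.68°| = 59.32°
59.32° > 2α = 38.58°  →  invalid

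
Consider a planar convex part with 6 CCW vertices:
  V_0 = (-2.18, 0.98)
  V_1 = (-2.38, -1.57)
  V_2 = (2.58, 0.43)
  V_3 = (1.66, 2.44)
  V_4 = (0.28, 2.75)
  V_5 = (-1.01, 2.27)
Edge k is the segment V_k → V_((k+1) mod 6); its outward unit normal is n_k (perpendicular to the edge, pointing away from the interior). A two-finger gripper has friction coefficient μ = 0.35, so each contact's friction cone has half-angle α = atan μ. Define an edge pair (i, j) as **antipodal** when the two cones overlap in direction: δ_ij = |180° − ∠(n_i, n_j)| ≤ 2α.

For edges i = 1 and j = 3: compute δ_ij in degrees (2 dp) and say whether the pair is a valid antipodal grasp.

δ = 34.62°, valid

α = atan 0.35 = 19.29°;  2α = 38.58°
edge 1: e_1 = (+4.96, +2.00);  n_1 = (+0.3740, -0.9274)
edge 3: e_3 = (-1.38, +0.31);  n_3 = (+0.2192, +0.9757)
∠(n_1, n_3) = 145.38°
δ = |180° − 145.38°| = 34.62°
34.62° ≤ 2α = 38.58°  →  valid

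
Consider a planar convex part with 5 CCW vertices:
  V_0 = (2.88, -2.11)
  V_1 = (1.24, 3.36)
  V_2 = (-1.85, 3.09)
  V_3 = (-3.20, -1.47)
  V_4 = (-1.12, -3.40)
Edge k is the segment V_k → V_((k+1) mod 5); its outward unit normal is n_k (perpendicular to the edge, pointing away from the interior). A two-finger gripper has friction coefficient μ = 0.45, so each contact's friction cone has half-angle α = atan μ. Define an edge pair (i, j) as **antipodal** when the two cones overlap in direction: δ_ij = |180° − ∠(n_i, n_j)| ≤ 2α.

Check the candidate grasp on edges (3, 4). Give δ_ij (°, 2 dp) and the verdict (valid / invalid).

δ = 119.27°, invalid

α = atan 0.45 = 24.23°;  2α = 48.46°
edge 3: e_3 = (+2.08, -1.93);  n_3 = (-0.6802, -0.7330)
edge 4: e_4 = (+4.00, +1.29);  n_4 = (+0.3069, -0.9517)
∠(n_3, n_4) = 60.73°
δ = |180° − 60.73°| = 119.27°
119.27° > 2α = 48.46°  →  invalid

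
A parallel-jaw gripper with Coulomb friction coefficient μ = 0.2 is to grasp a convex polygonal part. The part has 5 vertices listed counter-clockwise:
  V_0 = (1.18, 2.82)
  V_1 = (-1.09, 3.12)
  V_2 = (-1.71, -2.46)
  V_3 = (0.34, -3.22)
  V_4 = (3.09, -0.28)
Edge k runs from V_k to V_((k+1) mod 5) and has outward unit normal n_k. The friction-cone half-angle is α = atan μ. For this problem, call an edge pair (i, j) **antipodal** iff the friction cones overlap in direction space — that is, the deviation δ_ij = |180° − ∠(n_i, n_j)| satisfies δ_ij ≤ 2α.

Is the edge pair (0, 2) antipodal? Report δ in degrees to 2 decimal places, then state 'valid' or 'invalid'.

δ = 12.81°, valid

α = atan 0.2 = 11.31°;  2α = 22.62°
edge 0: e_0 = (-2.27, +0.30);  n_0 = (+0.1310, +0.9914)
edge 2: e_2 = (+2.05, -0.76);  n_2 = (-0.3476, -0.9376)
∠(n_0, n_2) = 167.19°
δ = |180° − 167.19°| = 12.81°
12.81° ≤ 2α = 22.62°  →  valid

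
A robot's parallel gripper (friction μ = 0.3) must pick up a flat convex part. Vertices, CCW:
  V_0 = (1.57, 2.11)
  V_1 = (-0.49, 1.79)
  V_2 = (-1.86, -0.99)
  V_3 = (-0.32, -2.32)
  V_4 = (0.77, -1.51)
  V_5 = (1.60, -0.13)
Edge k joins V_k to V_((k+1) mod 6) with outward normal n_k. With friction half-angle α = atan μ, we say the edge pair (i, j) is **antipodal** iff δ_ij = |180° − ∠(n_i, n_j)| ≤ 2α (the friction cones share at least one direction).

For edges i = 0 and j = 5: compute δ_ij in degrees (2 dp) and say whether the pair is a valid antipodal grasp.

δ = 81.94°, invalid

α = atan 0.3 = 16.70°;  2α = 33.40°
edge 0: e_0 = (-2.06, -0.32);  n_0 = (-0.1535, +0.9881)
edge 5: e_5 = (-0.03, +2.24);  n_5 = (+0.9999, +0.0134)
∠(n_0, n_5) = 98.06°
δ = |180° − 98.06°| = 81.94°
81.94° > 2α = 33.40°  →  invalid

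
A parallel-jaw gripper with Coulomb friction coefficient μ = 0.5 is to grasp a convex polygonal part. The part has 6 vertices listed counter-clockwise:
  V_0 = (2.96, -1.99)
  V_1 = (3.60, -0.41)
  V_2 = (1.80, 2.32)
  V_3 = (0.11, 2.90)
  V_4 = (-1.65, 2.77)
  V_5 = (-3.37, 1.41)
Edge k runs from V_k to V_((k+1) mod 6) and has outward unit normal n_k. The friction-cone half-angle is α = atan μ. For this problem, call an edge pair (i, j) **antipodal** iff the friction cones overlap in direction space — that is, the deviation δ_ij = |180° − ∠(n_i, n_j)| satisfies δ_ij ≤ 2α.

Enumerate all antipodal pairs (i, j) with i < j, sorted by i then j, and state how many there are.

count = 4; pairs: (0,4), (1,5), (2,5), (3,5)

α = atan 0.5 = 26.57°;  2α = 53.13°
n_0 = (+0.9268, -0.3754)
n_1 = (+0.8349, +0.5505)
n_2 = (+0.3246, +0.9458)
n_3 = (-0.0737, +0.9973)
n_4 = (-0.6202, +0.7844)
n_5 = (-0.4732, -0.8810)
  (0,1): δ = 124.55°  ·
  (0,2): δ = 86.89°  ·
  (0,3): δ = 63.72°  ·
  (0,4): δ = 29.62°  ✓
  (0,5): δ = 83.81°  ·
  (1,2): δ = 142.34°  ·
  (1,3): δ = 119.17°  ·
  (1,4): δ = 85.07°  ·
  (1,5): δ = 28.36°  ✓
  (2,3): δ = 156.83°  ·
  (2,4): δ = 122.72°  ·
  (2,5): δ = 9.30°  ✓
  (3,4): δ = 145.89°  ·
  (3,5): δ = 32.47°  ✓
  (4,5): δ = 66.57°  ·
antipodal pairs: 4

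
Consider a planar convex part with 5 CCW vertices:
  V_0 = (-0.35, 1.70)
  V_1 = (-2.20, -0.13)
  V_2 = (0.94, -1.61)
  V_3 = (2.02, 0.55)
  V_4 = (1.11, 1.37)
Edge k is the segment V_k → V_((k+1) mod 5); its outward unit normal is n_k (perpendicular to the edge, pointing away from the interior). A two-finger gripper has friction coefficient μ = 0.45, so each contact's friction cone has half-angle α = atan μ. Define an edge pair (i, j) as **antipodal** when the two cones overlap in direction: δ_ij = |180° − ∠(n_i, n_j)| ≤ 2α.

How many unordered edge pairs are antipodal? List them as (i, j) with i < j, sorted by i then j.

α = atan 0.45 = 24.23°;  2α = 48.46°
n_0 = (-0.7033, +0.7109)
n_1 = (-0.4264, -0.9046)
n_2 = (+0.8944, -0.4472)
n_3 = (+0.6694, +0.7429)
n_4 = (+0.2205, +0.9754)
  (0,1): δ = 69.92°  ·
  (0,2): δ = 18.75°  ✓
  (0,3): δ = 93.29°  ·
  (0,4): δ = 122.57°  ·
  (1,2): δ = 91.33°  ·
  (1,3): δ = 16.79°  ✓
  (1,4): δ = 12.50°  ✓
  (2,3): δ = 105.46°  ·
  (2,4): δ = 76.17°  ·
  (3,4): δ = 150.71°  ·
antipodal pairs: 3

count = 3; pairs: (0,2), (1,3), (1,4)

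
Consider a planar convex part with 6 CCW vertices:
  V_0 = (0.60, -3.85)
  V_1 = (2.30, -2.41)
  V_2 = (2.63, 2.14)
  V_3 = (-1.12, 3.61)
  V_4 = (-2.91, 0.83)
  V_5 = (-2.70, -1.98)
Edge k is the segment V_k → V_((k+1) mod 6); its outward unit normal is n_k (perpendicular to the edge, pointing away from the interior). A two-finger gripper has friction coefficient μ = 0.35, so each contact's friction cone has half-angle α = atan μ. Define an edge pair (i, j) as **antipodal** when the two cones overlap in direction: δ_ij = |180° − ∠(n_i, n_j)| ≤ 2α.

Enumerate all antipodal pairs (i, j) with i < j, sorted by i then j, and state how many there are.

α = atan 0.35 = 19.29°;  2α = 38.58°
n_0 = (+0.6463, -0.7630)
n_1 = (+0.9974, -0.0723)
n_2 = (+0.3650, +0.9310)
n_3 = (-0.8408, +0.5414)
n_4 = (-0.9972, -0.0745)
n_5 = (-0.4930, -0.8700)
  (0,1): δ = 134.41°  ·
  (0,2): δ = 61.67°  ·
  (0,3): δ = 16.96°  ✓
  (0,4): δ = 54.01°  ·
  (0,5): δ = 110.19°  ·
  (1,2): δ = 107.26°  ·
  (1,3): δ = 28.63°  ✓
  (1,4): δ = 8.42°  ✓
  (1,5): δ = 64.61°  ·
  (2,3): δ = 101.37°  ·
  (2,4): δ = 64.32°  ·
  (2,5): δ = 8.13°  ✓
  (3,4): δ = 142.95°  ·
  (3,5): δ = 86.76°  ·
  (4,5): δ = 123.81°  ·
antipodal pairs: 4

count = 4; pairs: (0,3), (1,3), (1,4), (2,5)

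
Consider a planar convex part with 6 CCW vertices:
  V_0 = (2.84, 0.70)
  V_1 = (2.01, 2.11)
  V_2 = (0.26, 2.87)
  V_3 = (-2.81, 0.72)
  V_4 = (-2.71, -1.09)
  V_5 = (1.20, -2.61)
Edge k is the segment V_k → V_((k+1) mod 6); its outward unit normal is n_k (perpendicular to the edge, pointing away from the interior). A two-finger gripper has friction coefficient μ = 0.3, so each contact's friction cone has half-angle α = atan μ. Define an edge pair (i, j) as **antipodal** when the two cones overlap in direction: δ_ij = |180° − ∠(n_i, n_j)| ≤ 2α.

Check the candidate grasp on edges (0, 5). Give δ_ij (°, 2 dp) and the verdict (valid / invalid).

α = atan 0.3 = 16.70°;  2α = 33.40°
edge 0: e_0 = (-0.83, +1.41);  n_0 = (+0.8618, +0.5073)
edge 5: e_5 = (+1.64, +3.31);  n_5 = (+0.8960, -0.4440)
∠(n_0, n_5) = 56.84°
δ = |180° − 56.84°| = 123.16°
123.16° > 2α = 33.40°  →  invalid

δ = 123.16°, invalid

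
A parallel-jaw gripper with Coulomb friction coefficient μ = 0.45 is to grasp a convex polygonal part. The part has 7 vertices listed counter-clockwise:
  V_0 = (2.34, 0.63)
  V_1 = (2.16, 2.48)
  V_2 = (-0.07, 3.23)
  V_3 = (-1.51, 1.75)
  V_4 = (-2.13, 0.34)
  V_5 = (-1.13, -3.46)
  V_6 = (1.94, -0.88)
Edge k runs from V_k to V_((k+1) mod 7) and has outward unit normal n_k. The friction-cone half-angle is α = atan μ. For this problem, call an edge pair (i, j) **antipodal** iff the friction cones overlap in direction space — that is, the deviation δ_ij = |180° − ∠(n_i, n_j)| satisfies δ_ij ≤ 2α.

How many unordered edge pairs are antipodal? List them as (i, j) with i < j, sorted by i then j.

α = atan 0.45 = 24.23°;  2α = 48.46°
n_0 = (+0.9953, +0.0968)
n_1 = (+0.3188, +0.9478)
n_2 = (-0.7167, +0.6974)
n_3 = (-0.9154, +0.4025)
n_4 = (-0.9671, -0.2545)
n_5 = (+0.6434, -0.7656)
n_6 = (+0.9667, -0.2561)
  (0,1): δ = 114.15°  ·
  (0,2): δ = 49.77°  ·
  (0,3): δ = 29.29°  ✓
  (0,4): δ = 9.19°  ✓
  (0,5): δ = 124.49°  ·
  (0,6): δ = 159.61°  ·
  (1,2): δ = 115.63°  ·
  (1,3): δ = 95.15°  ·
  (1,4): δ = 56.67°  ·
  (1,5): δ = 58.63°  ·
  (1,6): δ = 93.75°  ·
  (2,3): δ = 159.52°  ·
  (2,4): δ = 121.04°  ·
  (2,5): δ = 5.74°  ✓
  (2,6): δ = 29.38°  ✓
  (3,4): δ = 141.52°  ·
  (3,5): δ = 26.22°  ✓
  (3,6): δ = 8.90°  ✓
  (4,5): δ = 64.70°  ·
  (4,6): δ = 29.58°  ✓
  (5,6): δ = 144.88°  ·
antipodal pairs: 7

count = 7; pairs: (0,3), (0,4), (2,5), (2,6), (3,5), (3,6), (4,6)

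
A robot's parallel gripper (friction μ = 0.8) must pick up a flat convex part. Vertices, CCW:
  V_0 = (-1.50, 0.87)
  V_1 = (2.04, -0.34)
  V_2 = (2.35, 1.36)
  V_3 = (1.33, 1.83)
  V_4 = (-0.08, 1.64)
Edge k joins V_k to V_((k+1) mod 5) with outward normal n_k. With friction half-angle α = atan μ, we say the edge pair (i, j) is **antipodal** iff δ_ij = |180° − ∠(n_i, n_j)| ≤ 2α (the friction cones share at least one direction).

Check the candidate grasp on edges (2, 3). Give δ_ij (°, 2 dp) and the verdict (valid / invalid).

δ = 147.59°, invalid

α = atan 0.8 = 38.66°;  2α = 77.32°
edge 2: e_2 = (-1.02, +0.47);  n_2 = (+0.4185, +0.9082)
edge 3: e_3 = (-1.41, -0.19);  n_3 = (-0.1335, +0.9910)
∠(n_2, n_3) = 32.41°
δ = |180° − 32.41°| = 147.59°
147.59° > 2α = 77.32°  →  invalid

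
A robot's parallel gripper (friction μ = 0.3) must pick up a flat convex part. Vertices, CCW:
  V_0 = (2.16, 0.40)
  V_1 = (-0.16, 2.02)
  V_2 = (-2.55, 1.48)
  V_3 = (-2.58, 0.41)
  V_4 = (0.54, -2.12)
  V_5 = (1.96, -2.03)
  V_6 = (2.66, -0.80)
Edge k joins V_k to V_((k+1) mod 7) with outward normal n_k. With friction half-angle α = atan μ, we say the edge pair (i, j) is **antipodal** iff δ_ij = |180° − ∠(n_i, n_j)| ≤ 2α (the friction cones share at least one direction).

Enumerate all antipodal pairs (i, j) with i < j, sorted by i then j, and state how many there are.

α = atan 0.3 = 16.70°;  2α = 33.40°
n_0 = (+0.5725, +0.8199)
n_1 = (-0.2204, +0.9754)
n_2 = (-0.9996, +0.0280)
n_3 = (-0.6298, -0.7767)
n_4 = (+0.0633, -0.9980)
n_5 = (+0.8691, -0.4946)
n_6 = (+0.9231, +0.3846)
  (0,1): δ = 132.34°  ·
  (0,2): δ = 56.68°  ·
  (0,3): δ = 4.11°  ✓
  (0,4): δ = 38.55°  ·
  (0,5): δ = 95.28°  ·
  (0,6): δ = 147.55°  ·
  (1,2): δ = 104.34°  ·
  (1,3): δ = 51.77°  ·
  (1,4): δ = 9.11°  ✓
  (1,5): δ = 47.62°  ·
  (1,6): δ = 99.89°  ·
  (2,3): δ = 127.43°  ·
  (2,4): δ = 84.77°  ·
  (2,5): δ = 28.04°  ✓
  (2,6): δ = 24.23°  ✓
  (3,4): δ = 137.33°  ·
  (3,5): δ = 80.61°  ·
  (3,6): δ = 28.34°  ✓
  (4,5): δ = 123.27°  ·
  (4,6): δ = 71.01°  ·
  (5,6): δ = 127.74°  ·
antipodal pairs: 5

count = 5; pairs: (0,3), (1,4), (2,5), (2,6), (3,6)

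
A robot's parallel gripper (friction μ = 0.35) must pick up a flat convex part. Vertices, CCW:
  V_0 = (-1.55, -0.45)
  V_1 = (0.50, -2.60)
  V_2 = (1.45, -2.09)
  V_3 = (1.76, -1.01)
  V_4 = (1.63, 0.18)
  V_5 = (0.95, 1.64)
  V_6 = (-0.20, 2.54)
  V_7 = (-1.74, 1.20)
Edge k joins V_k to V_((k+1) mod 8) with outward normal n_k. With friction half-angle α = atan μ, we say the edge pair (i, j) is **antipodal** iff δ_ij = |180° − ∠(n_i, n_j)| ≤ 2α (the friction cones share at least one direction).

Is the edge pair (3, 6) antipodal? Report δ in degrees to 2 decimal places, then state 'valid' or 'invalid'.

δ = 55.21°, invalid

α = atan 0.35 = 19.29°;  2α = 38.58°
edge 3: e_3 = (-0.13, +1.19);  n_3 = (+0.9941, +0.1086)
edge 6: e_6 = (-1.54, -1.34);  n_6 = (-0.6564, +0.7544)
∠(n_3, n_6) = 124.79°
δ = |180° − 124.79°| = 55.21°
55.21° > 2α = 38.58°  →  invalid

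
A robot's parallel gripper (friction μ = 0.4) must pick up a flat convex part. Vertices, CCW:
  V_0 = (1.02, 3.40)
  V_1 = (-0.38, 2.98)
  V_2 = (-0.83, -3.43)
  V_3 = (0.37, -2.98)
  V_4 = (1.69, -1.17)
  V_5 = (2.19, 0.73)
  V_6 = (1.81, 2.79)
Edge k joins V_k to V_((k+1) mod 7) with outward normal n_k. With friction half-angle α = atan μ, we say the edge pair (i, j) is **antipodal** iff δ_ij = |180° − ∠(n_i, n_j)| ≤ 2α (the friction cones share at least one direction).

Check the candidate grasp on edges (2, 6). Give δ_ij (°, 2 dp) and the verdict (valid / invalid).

α = atan 0.4 = 21.80°;  2α = 43.60°
edge 2: e_2 = (+1.20, +0.45);  n_2 = (+0.3511, -0.9363)
edge 6: e_6 = (-0.79, +0.61);  n_6 = (+0.6112, +0.7915)
∠(n_2, n_6) = 121.77°
δ = |180° − 121.77°| = 58.23°
58.23° > 2α = 43.60°  →  invalid

δ = 58.23°, invalid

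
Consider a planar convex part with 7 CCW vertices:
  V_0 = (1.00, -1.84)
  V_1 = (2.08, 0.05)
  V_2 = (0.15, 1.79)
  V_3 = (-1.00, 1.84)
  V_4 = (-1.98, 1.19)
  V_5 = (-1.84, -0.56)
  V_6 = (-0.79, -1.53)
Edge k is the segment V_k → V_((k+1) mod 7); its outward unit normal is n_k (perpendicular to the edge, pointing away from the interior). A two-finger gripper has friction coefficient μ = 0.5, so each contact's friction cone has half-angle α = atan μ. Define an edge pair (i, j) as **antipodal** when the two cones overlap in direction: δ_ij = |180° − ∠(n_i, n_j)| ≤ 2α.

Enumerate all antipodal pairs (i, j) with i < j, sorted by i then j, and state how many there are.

α = atan 0.5 = 26.57°;  2α = 53.13°
n_0 = (+0.8682, -0.4961)
n_1 = (+0.6696, +0.7427)
n_2 = (+0.0434, +0.9991)
n_3 = (-0.5527, +0.8334)
n_4 = (-0.9968, -0.0797)
n_5 = (-0.6786, -0.7345)
n_6 = (-0.1706, -0.9853)
  (0,1): δ = 102.29°  ·
  (0,2): δ = 62.74°  ·
  (0,3): δ = 26.70°  ✓
  (0,4): δ = 34.32°  ✓
  (0,5): δ = 77.01°  ·
  (0,6): δ = 109.92°  ·
  (1,2): δ = 140.45°  ·
  (1,3): δ = 104.41°  ·
  (1,4): δ = 43.39°  ✓
  (1,5): δ = 0.70°  ✓
  (1,6): δ = 32.21°  ✓
  (2,3): δ = 143.96°  ·
  (2,4): δ = 82.94°  ·
  (2,5): δ = 40.24°  ✓
  (2,6): δ = 7.34°  ✓
  (3,4): δ = 118.98°  ·
  (3,5): δ = 76.29°  ·
  (3,6): δ = 43.38°  ✓
  (4,5): δ = 137.31°  ·
  (4,6): δ = 104.40°  ·
  (5,6): δ = 147.09°  ·
antipodal pairs: 8

count = 8; pairs: (0,3), (0,4), (1,4), (1,5), (1,6), (2,5), (2,6), (3,6)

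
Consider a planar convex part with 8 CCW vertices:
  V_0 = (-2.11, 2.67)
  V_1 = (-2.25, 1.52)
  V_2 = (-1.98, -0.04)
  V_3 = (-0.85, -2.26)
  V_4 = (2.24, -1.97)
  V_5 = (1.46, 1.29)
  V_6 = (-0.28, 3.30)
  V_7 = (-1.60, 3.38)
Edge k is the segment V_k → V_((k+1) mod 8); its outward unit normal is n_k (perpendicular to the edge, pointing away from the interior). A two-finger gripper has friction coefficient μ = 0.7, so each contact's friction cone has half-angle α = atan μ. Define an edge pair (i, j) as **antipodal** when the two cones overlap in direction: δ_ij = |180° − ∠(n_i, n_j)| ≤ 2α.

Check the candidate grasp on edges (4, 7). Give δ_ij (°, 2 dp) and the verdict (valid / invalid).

α = atan 0.7 = 34.99°;  2α = 69.98°
edge 4: e_4 = (-0.78, +3.26);  n_4 = (+0.9725, +0.2327)
edge 7: e_7 = (-0.51, -0.71);  n_7 = (-0.8122, +0.5834)
∠(n_4, n_7) = 130.85°
δ = |180° − 130.85°| = 49.15°
49.15° ≤ 2α = 69.98°  →  valid

δ = 49.15°, valid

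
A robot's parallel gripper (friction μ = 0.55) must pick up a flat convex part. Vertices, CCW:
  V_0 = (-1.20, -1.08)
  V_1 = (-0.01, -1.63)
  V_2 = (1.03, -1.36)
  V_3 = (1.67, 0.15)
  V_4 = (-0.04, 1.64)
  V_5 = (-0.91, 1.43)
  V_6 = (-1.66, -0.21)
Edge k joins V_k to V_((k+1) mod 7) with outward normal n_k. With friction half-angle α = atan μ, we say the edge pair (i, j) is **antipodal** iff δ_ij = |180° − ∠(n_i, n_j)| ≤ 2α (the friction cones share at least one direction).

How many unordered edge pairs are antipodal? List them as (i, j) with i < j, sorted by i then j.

count = 9; pairs: (0,3), (0,4), (1,3), (1,4), (1,5), (2,4), (2,5), (2,6), (3,6)

α = atan 0.55 = 28.81°;  2α = 57.62°
n_0 = (-0.4195, -0.9077)
n_1 = (+0.2513, -0.9679)
n_2 = (+0.9207, -0.3902)
n_3 = (+0.6569, +0.7539)
n_4 = (-0.2346, +0.9721)
n_5 = (-0.9094, +0.4159)
n_6 = (-0.8840, -0.4674)
  (0,1): δ = 140.64°  ·
  (0,2): δ = 88.16°  ·
  (0,3): δ = 16.26°  ✓
  (0,4): δ = 38.38°  ✓
  (0,5): δ = 90.23°  ·
  (0,6): δ = 142.67°  ·
  (1,2): δ = 127.52°  ·
  (1,3): δ = 55.62°  ✓
  (1,4): δ = 0.98°  ✓
  (1,5): δ = 50.87°  ✓
  (1,6): δ = 103.31°  ·
  (2,3): δ = 108.10°  ·
  (2,4): δ = 53.46°  ✓
  (2,5): δ = 1.61°  ✓
  (2,6): δ = 50.84°  ✓
  (3,4): δ = 125.36°  ·
  (3,5): δ = 73.51°  ·
  (3,6): δ = 21.07°  ✓
  (4,5): δ = 128.15°  ·
  (4,6): δ = 75.70°  ·
  (5,6): δ = 127.56°  ·
antipodal pairs: 9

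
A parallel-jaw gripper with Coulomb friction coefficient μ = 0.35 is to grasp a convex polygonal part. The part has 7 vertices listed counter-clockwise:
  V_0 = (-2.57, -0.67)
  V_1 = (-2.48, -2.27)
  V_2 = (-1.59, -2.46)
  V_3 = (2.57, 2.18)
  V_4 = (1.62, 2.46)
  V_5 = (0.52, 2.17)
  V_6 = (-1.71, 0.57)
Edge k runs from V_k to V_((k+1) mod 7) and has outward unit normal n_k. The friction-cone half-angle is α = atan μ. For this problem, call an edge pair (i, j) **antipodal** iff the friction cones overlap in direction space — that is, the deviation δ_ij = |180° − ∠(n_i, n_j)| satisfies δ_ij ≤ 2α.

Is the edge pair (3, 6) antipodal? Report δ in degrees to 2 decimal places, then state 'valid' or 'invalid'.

δ = 108.32°, invalid

α = atan 0.35 = 19.29°;  2α = 38.58°
edge 3: e_3 = (-0.95, +0.28);  n_3 = (+0.2827, +0.9592)
edge 6: e_6 = (-0.86, -1.24);  n_6 = (-0.8217, +0.5699)
∠(n_3, n_6) = 71.68°
δ = |180° − 71.68°| = 108.32°
108.32° > 2α = 38.58°  →  invalid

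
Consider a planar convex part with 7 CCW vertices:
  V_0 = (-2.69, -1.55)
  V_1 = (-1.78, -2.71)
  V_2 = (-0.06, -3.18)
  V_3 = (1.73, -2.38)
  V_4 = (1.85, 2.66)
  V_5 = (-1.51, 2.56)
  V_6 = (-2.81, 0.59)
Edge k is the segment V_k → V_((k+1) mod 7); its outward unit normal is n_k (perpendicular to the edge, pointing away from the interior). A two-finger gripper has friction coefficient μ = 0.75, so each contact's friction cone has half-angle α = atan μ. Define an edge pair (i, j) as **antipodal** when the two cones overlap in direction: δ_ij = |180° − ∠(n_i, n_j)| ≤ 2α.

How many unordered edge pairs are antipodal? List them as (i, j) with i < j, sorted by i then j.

count = 9; pairs: (0,3), (0,4), (1,4), (1,5), (2,4), (2,5), (2,6), (3,5), (3,6)

α = atan 0.75 = 36.87°;  2α = 73.74°
n_0 = (-0.7868, -0.6172)
n_1 = (-0.2636, -0.9646)
n_2 = (+0.4080, -0.9130)
n_3 = (+0.9997, -0.0238)
n_4 = (-0.0297, +0.9996)
n_5 = (-0.8346, +0.5508)
n_6 = (-0.9984, -0.0560)
  (0,1): δ = 143.40°  ·
  (0,2): δ = 104.03°  ·
  (0,3): δ = 39.48°  ✓
  (0,4): δ = 53.59°  ✓
  (0,5): δ = 108.47°  ·
  (0,6): δ = 145.10°  ·
  (1,2): δ = 140.64°  ·
  (1,3): δ = 76.08°  ·
  (1,4): δ = 16.99°  ✓
  (1,5): δ = 71.86°  ✓
  (1,6): δ = 108.49°  ·
  (2,3): δ = 115.45°  ·
  (2,4): δ = 22.38°  ✓
  (2,5): δ = 32.50°  ✓
  (2,6): δ = 69.13°  ✓
  (3,4): δ = 86.93°  ·
  (3,5): δ = 32.06°  ✓
  (3,6): δ = 4.57°  ✓
  (4,5): δ = 125.13°  ·
  (4,6): δ = 88.50°  ·
  (5,6): δ = 143.37°  ·
antipodal pairs: 9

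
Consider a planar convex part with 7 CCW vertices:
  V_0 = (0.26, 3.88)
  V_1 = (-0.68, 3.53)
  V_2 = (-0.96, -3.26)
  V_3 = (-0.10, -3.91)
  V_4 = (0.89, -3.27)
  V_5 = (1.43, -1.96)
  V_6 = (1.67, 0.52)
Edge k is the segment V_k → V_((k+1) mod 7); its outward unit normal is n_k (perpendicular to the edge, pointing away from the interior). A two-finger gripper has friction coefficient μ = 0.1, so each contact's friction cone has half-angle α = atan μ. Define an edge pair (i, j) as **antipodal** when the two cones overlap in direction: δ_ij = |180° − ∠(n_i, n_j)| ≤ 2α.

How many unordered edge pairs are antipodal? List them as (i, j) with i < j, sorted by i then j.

count = 1; pairs: (1,5)

α = atan 0.1 = 5.71°;  2α = 11.42°
n_0 = (-0.3489, +0.9371)
n_1 = (-0.9992, +0.0412)
n_2 = (-0.6030, -0.7978)
n_3 = (+0.5429, -0.8398)
n_4 = (+0.9245, -0.3811)
n_5 = (+0.9954, -0.0963)
n_6 = (+0.9221, +0.3870)
  (0,1): δ = 112.78°  ·
  (0,2): δ = 57.50°  ·
  (0,3): δ = 12.46°  ·
  (0,4): δ = 47.18°  ·
  (0,5): δ = 64.05°  ·
  (0,6): δ = 92.34°  ·
  (1,2): δ = 124.72°  ·
  (1,3): δ = 54.76°  ·
  (1,4): δ = 20.04°  ·
  (1,5): δ = 3.17°  ✓
  (1,6): δ = 25.13°  ·
  (2,3): δ = 110.04°  ·
  (2,4): δ = 75.32°  ·
  (2,5): δ = 58.45°  ·
  (2,6): δ = 30.15°  ·
  (3,4): δ = 145.28°  ·
  (3,5): δ = 128.41°  ·
  (3,6): δ = 100.12°  ·
  (4,5): δ = 163.13°  ·
  (4,6): δ = 134.83°  ·
  (5,6): δ = 151.71°  ·
antipodal pairs: 1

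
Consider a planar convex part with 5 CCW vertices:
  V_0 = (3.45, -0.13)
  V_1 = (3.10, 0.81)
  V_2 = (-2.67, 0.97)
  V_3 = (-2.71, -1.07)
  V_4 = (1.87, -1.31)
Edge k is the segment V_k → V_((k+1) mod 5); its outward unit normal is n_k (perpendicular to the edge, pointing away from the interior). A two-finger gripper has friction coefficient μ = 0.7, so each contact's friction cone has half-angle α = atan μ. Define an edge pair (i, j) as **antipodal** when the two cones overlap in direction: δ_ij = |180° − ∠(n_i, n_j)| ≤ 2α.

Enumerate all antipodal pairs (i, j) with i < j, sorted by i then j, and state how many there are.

count = 5; pairs: (0,2), (0,3), (1,3), (1,4), (2,4)

α = atan 0.7 = 34.99°;  2α = 69.98°
n_0 = (+0.9371, +0.3489)
n_1 = (+0.0277, +0.9996)
n_2 = (-0.9998, +0.0196)
n_3 = (-0.0523, -0.9986)
n_4 = (+0.5984, -0.8012)
  (0,1): δ = 112.01°  ·
  (0,2): δ = 21.55°  ✓
  (0,3): δ = 66.58°  ✓
  (0,4): δ = 106.33°  ·
  (1,2): δ = 89.53°  ·
  (1,3): δ = 1.41°  ✓
  (1,4): δ = 38.34°  ✓
  (2,3): δ = 91.88°  ·
  (2,4): δ = 52.12°  ✓
  (3,4): δ = 140.25°  ·
antipodal pairs: 5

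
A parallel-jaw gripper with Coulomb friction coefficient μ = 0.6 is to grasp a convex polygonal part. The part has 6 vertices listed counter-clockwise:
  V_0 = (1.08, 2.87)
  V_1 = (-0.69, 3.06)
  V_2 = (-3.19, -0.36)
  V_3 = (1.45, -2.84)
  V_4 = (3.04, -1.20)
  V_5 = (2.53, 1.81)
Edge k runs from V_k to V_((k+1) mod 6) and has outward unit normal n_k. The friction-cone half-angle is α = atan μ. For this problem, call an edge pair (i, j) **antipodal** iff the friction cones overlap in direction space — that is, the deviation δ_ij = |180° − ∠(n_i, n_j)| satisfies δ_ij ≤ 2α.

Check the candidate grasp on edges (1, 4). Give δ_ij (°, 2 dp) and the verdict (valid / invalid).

δ = 45.78°, valid

α = atan 0.6 = 30.96°;  2α = 61.93°
edge 1: e_1 = (-2.50, -3.42);  n_1 = (-0.8073, +0.5901)
edge 4: e_4 = (-0.51, +3.01);  n_4 = (+0.9859, +0.1671)
∠(n_1, n_4) = 134.22°
δ = |180° − 134.22°| = 45.78°
45.78° ≤ 2α = 61.93°  →  valid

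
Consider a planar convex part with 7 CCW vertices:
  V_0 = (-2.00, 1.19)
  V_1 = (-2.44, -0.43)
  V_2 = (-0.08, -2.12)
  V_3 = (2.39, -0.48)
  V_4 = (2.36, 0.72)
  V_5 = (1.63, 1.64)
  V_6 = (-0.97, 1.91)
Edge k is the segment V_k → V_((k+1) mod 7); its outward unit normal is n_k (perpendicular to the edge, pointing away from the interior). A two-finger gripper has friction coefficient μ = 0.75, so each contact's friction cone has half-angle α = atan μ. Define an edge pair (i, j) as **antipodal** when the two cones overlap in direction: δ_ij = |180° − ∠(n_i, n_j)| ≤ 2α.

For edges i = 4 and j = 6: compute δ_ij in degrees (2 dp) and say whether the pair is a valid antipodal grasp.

α = atan 0.75 = 36.87°;  2α = 73.74°
edge 4: e_4 = (-0.73, +0.92);  n_4 = (+0.7834, +0.6216)
edge 6: e_6 = (-1.03, -0.72);  n_6 = (-0.5729, +0.8196)
∠(n_4, n_6) = 86.52°
δ = |180° − 86.52°| = 93.48°
93.48° > 2α = 73.74°  →  invalid

δ = 93.48°, invalid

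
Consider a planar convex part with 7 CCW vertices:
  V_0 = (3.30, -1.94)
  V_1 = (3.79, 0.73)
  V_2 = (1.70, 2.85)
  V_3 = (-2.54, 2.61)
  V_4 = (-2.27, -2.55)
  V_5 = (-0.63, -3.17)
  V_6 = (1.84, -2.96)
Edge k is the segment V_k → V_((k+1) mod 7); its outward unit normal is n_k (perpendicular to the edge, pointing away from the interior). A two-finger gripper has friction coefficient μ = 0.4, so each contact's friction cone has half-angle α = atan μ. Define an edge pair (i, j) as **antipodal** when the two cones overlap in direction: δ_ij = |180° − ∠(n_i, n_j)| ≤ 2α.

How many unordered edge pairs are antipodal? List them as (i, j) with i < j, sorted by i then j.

α = atan 0.4 = 21.80°;  2α = 43.60°
n_0 = (+0.9836, -0.1805)
n_1 = (+0.7121, +0.7021)
n_2 = (-0.0565, +0.9984)
n_3 = (-0.9986, -0.0523)
n_4 = (-0.3536, -0.9354)
n_5 = (+0.0847, -0.9964)
n_6 = (+0.5727, -0.8198)
  (0,1): δ = 125.01°  ·
  (0,2): δ = 76.36°  ·
  (0,3): δ = 13.39°  ✓
  (0,4): δ = 79.69°  ·
  (0,5): δ = 105.26°  ·
  (0,6): δ = 135.34°  ·
  (1,2): δ = 131.35°  ·
  (1,3): δ = 41.60°  ✓
  (1,4): δ = 24.70°  ✓
  (1,5): δ = 50.27°  ·
  (1,6): δ = 80.35°  ·
  (2,3): δ = 90.24°  ·
  (2,4): δ = 23.95°  ✓
  (2,5): δ = 1.62°  ✓
  (2,6): δ = 31.70°  ✓
  (3,4): δ = 113.70°  ·
  (3,5): δ = 88.14°  ·
  (3,6): δ = 58.06°  ·
  (4,5): δ = 154.43°  ·
  (4,6): δ = 124.35°  ·
  (5,6): δ = 149.92°  ·
antipodal pairs: 6

count = 6; pairs: (0,3), (1,3), (1,4), (2,4), (2,5), (2,6)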